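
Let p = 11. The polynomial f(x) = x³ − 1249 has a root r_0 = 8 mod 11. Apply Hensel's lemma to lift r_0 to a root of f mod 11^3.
r_2 = 1317 (mod 1331)

Hensel: r_{i+1} = r_i − f(r_i)/f′(r_i) mod 11^{i+2}, where f′(x) = 3x². Iterate:
  r_0 = 8 (mod 11)
  r_1 = 107 (mod 121)
  r_2 = 1317 (mod 1331)
Final: r = 1317 with f(r) ≡ 0 mod 11^3.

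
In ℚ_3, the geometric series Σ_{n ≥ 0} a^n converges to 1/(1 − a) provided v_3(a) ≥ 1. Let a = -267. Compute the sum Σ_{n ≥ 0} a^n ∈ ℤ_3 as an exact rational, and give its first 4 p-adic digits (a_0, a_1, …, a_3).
Σ a^n = 1/(1 − a) = 1/268;  first 4 digits = (1, 1, 1, 0)

v_3(a) = 1 ≥ 1, so the series converges in ℤ_3 to 1/(1 − a) = 1/(1 − (-267)) = 1/268. Expand this rational in ℤ_3: compute digits iteratively via d_i = x_i mod 3, x_{i+1} = (x_i − d_i)/3. The first 4 digits are (1, 1, 1, 0).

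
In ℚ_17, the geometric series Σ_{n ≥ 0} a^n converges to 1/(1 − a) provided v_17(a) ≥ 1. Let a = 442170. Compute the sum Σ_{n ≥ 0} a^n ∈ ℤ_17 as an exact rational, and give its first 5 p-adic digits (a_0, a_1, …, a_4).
Σ a^n = 1/(1 − a) = -1/442169;  first 5 digits = (1, 0, 0, 5, 5)

v_17(a) = 3 ≥ 1, so the series converges in ℤ_17 to 1/(1 − a) = 1/(1 − 442170) = -1/442169. Expand this rational in ℤ_17: compute digits iteratively via d_i = x_i mod 17, x_{i+1} = (x_i − d_i)/17. The first 5 digits are (1, 0, 0, 5, 5).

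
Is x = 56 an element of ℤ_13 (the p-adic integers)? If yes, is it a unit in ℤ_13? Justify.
x ∈ ℤ_13^× (unit); v_13(x) = 0

ℤ_13 = {x ∈ ℚ_13 : v_13(x) ≥ 0} and ℤ_13^× = {x ∈ ℤ_13 : v_13(x) = 0}. Here v_13(56) = v_13(num) − v_13(den) = 0; compare against these criteria.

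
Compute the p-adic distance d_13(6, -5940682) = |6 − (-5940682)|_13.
d_13(6, -5940682) = 1/371293

Step 1 — x − y = 6 − (-5940682) = 5940688. Step 2 — v_13(5940688) = 5 (factor: 5940688 = (13^5 · 16); the sign does not affect v_p). Step 3 — |x − y|_13 = 13^{-5} = 1/371293.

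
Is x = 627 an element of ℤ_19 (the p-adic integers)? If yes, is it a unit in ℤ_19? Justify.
x ∈ ℤ_19 but not a unit; v_19(x) = 1 > 0

ℤ_19 = {x ∈ ℚ_19 : v_19(x) ≥ 0} and ℤ_19^× = {x ∈ ℤ_19 : v_19(x) = 0}. Here v_19(627) = v_19(num) − v_19(den) = 1; compare against these criteria.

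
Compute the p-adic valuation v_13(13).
v_13(13) = 1

v_13(n) is the largest exponent k such that 13^k divides n. Factor out: 13 = 13^1 · 1. (Sign doesn't affect v_p.) So v_13(13) = 1.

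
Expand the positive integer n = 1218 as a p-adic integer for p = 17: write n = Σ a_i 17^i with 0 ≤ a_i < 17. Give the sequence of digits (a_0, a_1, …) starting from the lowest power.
(a_0, a_1, …) = (11, 3, 4)

Repeated division by 17 gives the digits low-to-high: 1218 = 11 + 3·17^1 + 4·17^2. Digit sequence: (11, 3, 4).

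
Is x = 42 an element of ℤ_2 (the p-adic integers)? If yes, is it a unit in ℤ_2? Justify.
x ∈ ℤ_2 but not a unit; v_2(x) = 1 > 0

ℤ_2 = {x ∈ ℚ_2 : v_2(x) ≥ 0} and ℤ_2^× = {x ∈ ℤ_2 : v_2(x) = 0}. Here v_2(42) = v_2(num) − v_2(den) = 1; compare against these criteria.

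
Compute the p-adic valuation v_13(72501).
v_13(72501) = 3

v_13(n) is the largest exponent k such that 13^k divides n. Factor out: 72501 = 13^3 · 33. (Sign doesn't affect v_p.) So v_13(72501) = 3.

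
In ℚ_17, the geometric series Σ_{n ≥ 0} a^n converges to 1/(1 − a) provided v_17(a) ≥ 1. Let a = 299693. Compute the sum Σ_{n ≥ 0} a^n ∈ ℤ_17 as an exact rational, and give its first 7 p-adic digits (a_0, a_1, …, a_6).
Σ a^n = 1/(1 − a) = -1/299692;  first 7 digits = (1, 0, 0, 10, 3, 0, 15)

v_17(a) = 3 ≥ 1, so the series converges in ℤ_17 to 1/(1 − a) = 1/(1 − 299693) = -1/299692. Expand this rational in ℤ_17: compute digits iteratively via d_i = x_i mod 17, x_{i+1} = (x_i − d_i)/17. The first 7 digits are (1, 0, 0, 10, 3, 0, 15).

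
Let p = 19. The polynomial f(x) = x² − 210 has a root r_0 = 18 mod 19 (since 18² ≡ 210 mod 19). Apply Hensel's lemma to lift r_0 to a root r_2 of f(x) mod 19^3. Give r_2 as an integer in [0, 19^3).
r_2 = 6212 (mod 6859)

Hensel's recurrence: r_{i+1} = r_i − f(r_i)·(f′(r_i))^{-1} mod 19^{i+2}, with f′(x) = 2x. Iterate:
  r_0 = 18 (mod 19)
  r_1 = 75 (mod 361)
  r_2 = 6212 (mod 6859)
Final: r_2 = 6212, and one checks f(r_2) ≡ 0 mod 19^3.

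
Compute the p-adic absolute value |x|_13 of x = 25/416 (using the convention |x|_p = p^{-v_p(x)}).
|25/416|_13 = 13

Step 1 — compute v_13(x) by factoring powers of 13 out of the numerator and denominator: v_13(25/416) = -1. Step 2 — apply |x|_p = p^{-v_p(x)} = 13^{1} = 13.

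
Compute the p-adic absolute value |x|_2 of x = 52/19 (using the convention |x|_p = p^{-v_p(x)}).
|52/19|_2 = 1/4

Step 1 — compute v_2(x) by factoring powers of 2 out of the numerator and denominator: v_2(52/19) = 2. Step 2 — apply |x|_p = p^{-v_p(x)} = 2^{-2} = 1/4.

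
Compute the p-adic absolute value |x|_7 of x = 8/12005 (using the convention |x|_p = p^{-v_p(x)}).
|8/12005|_7 = 2401

Step 1 — compute v_7(x) by factoring powers of 7 out of the numerator and denominator: v_7(8/12005) = -4. Step 2 — apply |x|_p = p^{-v_p(x)} = 7^{4} = 2401.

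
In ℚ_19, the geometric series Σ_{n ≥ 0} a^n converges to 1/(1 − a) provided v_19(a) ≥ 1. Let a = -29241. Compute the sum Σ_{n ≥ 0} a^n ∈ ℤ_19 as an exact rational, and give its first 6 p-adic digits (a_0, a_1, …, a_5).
Σ a^n = 1/(1 − a) = 1/29242;  first 6 digits = (1, 0, 14, 14, 5, 3)

v_19(a) = 2 ≥ 1, so the series converges in ℤ_19 to 1/(1 − a) = 1/(1 − (-29241)) = 1/29242. Expand this rational in ℤ_19: compute digits iteratively via d_i = x_i mod 19, x_{i+1} = (x_i − d_i)/19. The first 6 digits are (1, 0, 14, 14, 5, 3).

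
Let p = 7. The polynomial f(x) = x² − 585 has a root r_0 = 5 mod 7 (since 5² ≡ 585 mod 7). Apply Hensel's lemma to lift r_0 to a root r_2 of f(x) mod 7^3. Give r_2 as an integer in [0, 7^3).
r_2 = 159 (mod 343)

Hensel's recurrence: r_{i+1} = r_i − f(r_i)·(f′(r_i))^{-1} mod 7^{i+2}, with f′(x) = 2x. Iterate:
  r_0 = 5 (mod 7)
  r_1 = 12 (mod 49)
  r_2 = 159 (mod 343)
Final: r_2 = 159, and one checks f(r_2) ≡ 0 mod 7^3.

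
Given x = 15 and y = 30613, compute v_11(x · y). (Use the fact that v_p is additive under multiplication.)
v_11(459195) = 3

v_p(x) = 0 (factor: 15 = 11^0 · 15); v_p(y) = 3 (factor: 30613 = 11^3 · 23). Additivity: v_p(xy) = v_p(x) + v_p(y) = 0 + 3 = 3. (Direct check: xy = 459195 = 11^3 · (345).)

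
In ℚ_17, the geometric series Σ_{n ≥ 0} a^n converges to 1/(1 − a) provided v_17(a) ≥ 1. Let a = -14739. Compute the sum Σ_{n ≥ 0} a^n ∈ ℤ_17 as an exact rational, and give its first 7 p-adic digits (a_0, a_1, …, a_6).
Σ a^n = 1/(1 − a) = 1/14740;  first 7 digits = (1, 0, 0, 14, 16, 16, 8)

v_17(a) = 3 ≥ 1, so the series converges in ℤ_17 to 1/(1 − a) = 1/(1 − (-14739)) = 1/14740. Expand this rational in ℤ_17: compute digits iteratively via d_i = x_i mod 17, x_{i+1} = (x_i − d_i)/17. The first 7 digits are (1, 0, 0, 14, 16, 16, 8).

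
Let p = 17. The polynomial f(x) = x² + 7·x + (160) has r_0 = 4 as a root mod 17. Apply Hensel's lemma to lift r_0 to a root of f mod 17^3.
r_2 = 1262 (mod 4913)

Hensel: r_{i+1} = r_i − f(r_i)·(f′(r_i))^{-1} mod 17^{i+2}, f′(x) = 2x + 7. Iterate:
  r_0 = 4 (mod 17)
  r_1 = 106 (mod 289)
  r_2 = 1262 (mod 4913)
Final: r = 1262 satisfies f(r) ≡ 0 mod 17^3.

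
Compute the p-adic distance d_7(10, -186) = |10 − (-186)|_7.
d_7(10, -186) = 1/49

Step 1 — x − y = 10 − (-186) = 196. Step 2 — v_7(196) = 2 (factor: 196 = (7^2 · 4); the sign does not affect v_p). Step 3 — |x − y|_7 = 7^{-2} = 1/49.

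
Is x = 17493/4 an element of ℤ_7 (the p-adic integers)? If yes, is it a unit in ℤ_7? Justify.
x ∈ ℤ_7 but not a unit; v_7(x) = 3 > 0

ℤ_7 = {x ∈ ℚ_7 : v_7(x) ≥ 0} and ℤ_7^× = {x ∈ ℤ_7 : v_7(x) = 0}. Here v_7(17493/4) = v_7(num) − v_7(den) = 3; compare against these criteria.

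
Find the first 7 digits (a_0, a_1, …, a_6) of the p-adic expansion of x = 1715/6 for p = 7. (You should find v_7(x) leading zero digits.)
(a_0, …, a_6) = (0, 0, 0, 2, 1, 1, 1)

v_7(1715/6) = 3, so a_0 = ... = a_2 = 0. Factor out: x = 7^3 · u with u = 5/6 a unit in ℤ_7. Expand u iteratively via a_{v+i} = u_i mod 7, u_{i+1} = (u_i − a_{v+i})/7:
  u_0 = 5/6;  a_3 = 2;  u_1 = (u_0 − 2)/7 = -1/6
  u_1 = -1/6;  a_4 = 1;  u_2 = (u_1 − 1)/7 = -1/6
  u_2 = -1/6;  a_5 = 1;  u_3 = (u_2 − 1)/7 = -1/6
  u_3 = -1/6;  a_6 = 1;  u_4 = (u_3 − 1)/7 = -1/6
Digits: (0, 0, 0, 2, 1, 1, 1).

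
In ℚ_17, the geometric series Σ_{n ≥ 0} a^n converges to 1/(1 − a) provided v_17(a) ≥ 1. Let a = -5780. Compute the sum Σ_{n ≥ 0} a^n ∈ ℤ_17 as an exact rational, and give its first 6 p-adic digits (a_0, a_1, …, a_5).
Σ a^n = 1/(1 − a) = 1/5781;  first 6 digits = (1, 0, 14, 15, 8, 6)

v_17(a) = 2 ≥ 1, so the series converges in ℤ_17 to 1/(1 − a) = 1/(1 − (-5780)) = 1/5781. Expand this rational in ℤ_17: compute digits iteratively via d_i = x_i mod 17, x_{i+1} = (x_i − d_i)/17. The first 6 digits are (1, 0, 14, 15, 8, 6).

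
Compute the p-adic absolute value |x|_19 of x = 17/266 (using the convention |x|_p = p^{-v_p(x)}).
|17/266|_19 = 19

Step 1 — compute v_19(x) by factoring powers of 19 out of the numerator and denominator: v_19(17/266) = -1. Step 2 — apply |x|_p = p^{-v_p(x)} = 19^{1} = 19.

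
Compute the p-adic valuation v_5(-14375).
v_5(-14375) = 4

v_5(n) is the largest exponent k such that 5^k divides n. Factor out: -14375 = -5^4 · 23. (Sign doesn't affect v_p.) So v_5(-14375) = 4.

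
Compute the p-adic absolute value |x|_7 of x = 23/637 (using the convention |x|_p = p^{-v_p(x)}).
|23/637|_7 = 49

Step 1 — compute v_7(x) by factoring powers of 7 out of the numerator and denominator: v_7(23/637) = -2. Step 2 — apply |x|_p = p^{-v_p(x)} = 7^{2} = 49.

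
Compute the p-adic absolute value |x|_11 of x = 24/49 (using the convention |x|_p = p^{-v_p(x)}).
|24/49|_11 = 1

Step 1 — compute v_11(x) by factoring powers of 11 out of the numerator and denominator: v_11(24/49) = 0. Step 2 — apply |x|_p = p^{-v_p(x)} = 11^{0} = 1.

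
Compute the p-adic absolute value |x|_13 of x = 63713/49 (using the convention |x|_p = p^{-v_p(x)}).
|63713/49|_13 = 1/2197

Step 1 — compute v_13(x) by factoring powers of 13 out of the numerator and denominator: v_13(63713/49) = 3. Step 2 — apply |x|_p = p^{-v_p(x)} = 13^{-3} = 1/2197.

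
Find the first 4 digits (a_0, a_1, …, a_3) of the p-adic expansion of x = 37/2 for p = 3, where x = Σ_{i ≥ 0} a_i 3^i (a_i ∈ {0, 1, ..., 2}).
(a_0, …, a_3) = (2, 1, 0, 2)

v_3(37/2) = 0 (numerator and denominator both coprime to 3), so x ∈ ℤ_3^×. Compute digits iteratively via a_i = x_i mod 3, x_{i+1} = (x_i − a_i)/3, with x_0 = x:
  x_0 = 37/2;  a_0 = 2;  x_1 = (x_0 − 2)/3 = 11/2
  x_1 = 11/2;  a_1 = 1;  x_2 = (x_1 − 1)/3 = 3/2
  x_2 = 3/2;  a_2 = 0;  x_3 = (x_2 − 0)/3 = 1/2
  x_3 = 1/2;  a_3 = 2;  x_4 = (x_3 − 2)/3 = -1/2
Digits: (2, 1, 0, 2).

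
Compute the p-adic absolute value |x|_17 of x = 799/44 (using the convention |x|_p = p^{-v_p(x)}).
|799/44|_17 = 1/17

Step 1 — compute v_17(x) by factoring powers of 17 out of the numerator and denominator: v_17(799/44) = 1. Step 2 — apply |x|_p = p^{-v_p(x)} = 17^{-1} = 1/17.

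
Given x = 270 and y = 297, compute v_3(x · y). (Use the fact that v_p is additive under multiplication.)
v_3(80190) = 6

v_p(x) = 3 (factor: 270 = 3^3 · 10); v_p(y) = 3 (factor: 297 = 3^3 · 11). Additivity: v_p(xy) = v_p(x) + v_p(y) = 3 + 3 = 6. (Direct check: xy = 80190 = 3^6 · (110).)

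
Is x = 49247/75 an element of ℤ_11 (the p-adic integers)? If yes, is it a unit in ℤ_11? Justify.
x ∈ ℤ_11 but not a unit; v_11(x) = 3 > 0

ℤ_11 = {x ∈ ℚ_11 : v_11(x) ≥ 0} and ℤ_11^× = {x ∈ ℤ_11 : v_11(x) = 0}. Here v_11(49247/75) = v_11(num) − v_11(den) = 3; compare against these criteria.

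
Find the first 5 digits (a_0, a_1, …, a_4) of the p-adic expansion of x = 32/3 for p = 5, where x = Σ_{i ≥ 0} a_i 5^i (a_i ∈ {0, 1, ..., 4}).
(a_0, …, a_4) = (4, 3, 3, 1, 3)

v_5(32/3) = 0 (numerator and denominator both coprime to 5), so x ∈ ℤ_5^×. Compute digits iteratively via a_i = x_i mod 5, x_{i+1} = (x_i − a_i)/5, with x_0 = x:
  x_0 = 32/3;  a_0 = 4;  x_1 = (x_0 − 4)/5 = 4/3
  x_1 = 4/3;  a_1 = 3;  x_2 = (x_1 − 3)/5 = -1/3
  x_2 = -1/3;  a_2 = 3;  x_3 = (x_2 − 3)/5 = -2/3
  x_3 = -2/3;  a_3 = 1;  x_4 = (x_3 − 1)/5 = -1/3
  x_4 = -1/3;  a_4 = 3;  x_5 = (x_4 − 3)/5 = -2/3
Digits: (4, 3, 3, 1, 3).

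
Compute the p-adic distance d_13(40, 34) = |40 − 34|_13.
d_13(40, 34) = 1

Step 1 — x − y = 40 − 34 = 6. Step 2 — v_13(6) = 0 (factor: 6 = (13^0 · 6); the sign does not affect v_p). Step 3 — |x − y|_13 = 13^{0} = 1.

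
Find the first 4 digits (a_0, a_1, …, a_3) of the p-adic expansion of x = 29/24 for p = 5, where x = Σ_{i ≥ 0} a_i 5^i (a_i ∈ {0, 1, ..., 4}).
(a_0, …, a_3) = (1, 4, 4, 3)

v_5(29/24) = 0 (numerator and denominator both coprime to 5), so x ∈ ℤ_5^×. Compute digits iteratively via a_i = x_i mod 5, x_{i+1} = (x_i − a_i)/5, with x_0 = x:
  x_0 = 29/24;  a_0 = 1;  x_1 = (x_0 − 1)/5 = 1/24
  x_1 = 1/24;  a_1 = 4;  x_2 = (x_1 − 4)/5 = -19/24
  x_2 = -19/24;  a_2 = 4;  x_3 = (x_2 − 4)/5 = -23/24
  x_3 = -23/24;  a_3 = 3;  x_4 = (x_3 − 3)/5 = -19/24
Digits: (1, 4, 4, 3).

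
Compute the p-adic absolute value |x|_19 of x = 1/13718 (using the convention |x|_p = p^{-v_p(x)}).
|1/13718|_19 = 6859

Step 1 — compute v_19(x) by factoring powers of 19 out of the numerator and denominator: v_19(1/13718) = -3. Step 2 — apply |x|_p = p^{-v_p(x)} = 19^{3} = 6859.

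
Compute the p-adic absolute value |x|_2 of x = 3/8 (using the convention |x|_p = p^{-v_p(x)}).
|3/8|_2 = 8

Step 1 — compute v_2(x) by factoring powers of 2 out of the numerator and denominator: v_2(3/8) = -3. Step 2 — apply |x|_p = p^{-v_p(x)} = 2^{3} = 8.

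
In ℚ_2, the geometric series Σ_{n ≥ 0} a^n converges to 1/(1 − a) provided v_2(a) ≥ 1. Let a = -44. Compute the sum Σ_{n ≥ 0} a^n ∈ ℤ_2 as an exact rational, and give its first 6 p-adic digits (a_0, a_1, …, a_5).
Σ a^n = 1/(1 − a) = 1/45;  first 6 digits = (1, 0, 1, 0, 0, 1)

v_2(a) = 2 ≥ 1, so the series converges in ℤ_2 to 1/(1 − a) = 1/(1 − (-44)) = 1/45. Expand this rational in ℤ_2: compute digits iteratively via d_i = x_i mod 2, x_{i+1} = (x_i − d_i)/2. The first 6 digits are (1, 0, 1, 0, 0, 1).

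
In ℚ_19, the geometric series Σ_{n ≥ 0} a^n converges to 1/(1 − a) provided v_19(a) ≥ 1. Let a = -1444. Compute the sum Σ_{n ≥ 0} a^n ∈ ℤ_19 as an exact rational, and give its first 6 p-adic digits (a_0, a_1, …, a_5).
Σ a^n = 1/(1 − a) = 1/1445;  first 6 digits = (1, 0, 15, 18, 15, 0)

v_19(a) = 2 ≥ 1, so the series converges in ℤ_19 to 1/(1 − a) = 1/(1 − (-1444)) = 1/1445. Expand this rational in ℤ_19: compute digits iteratively via d_i = x_i mod 19, x_{i+1} = (x_i − d_i)/19. The first 6 digits are (1, 0, 15, 18, 15, 0).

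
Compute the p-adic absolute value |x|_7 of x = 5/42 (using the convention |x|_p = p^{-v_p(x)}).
|5/42|_7 = 7

Step 1 — compute v_7(x) by factoring powers of 7 out of the numerator and denominator: v_7(5/42) = -1. Step 2 — apply |x|_p = p^{-v_p(x)} = 7^{1} = 7.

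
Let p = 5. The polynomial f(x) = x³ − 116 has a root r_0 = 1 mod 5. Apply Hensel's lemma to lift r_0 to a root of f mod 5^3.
r_2 = 56 (mod 125)

Hensel: r_{i+1} = r_i − f(r_i)/f′(r_i) mod 5^{i+2}, where f′(x) = 3x². Iterate:
  r_0 = 1 (mod 5)
  r_1 = 6 (mod 25)
  r_2 = 56 (mod 125)
Final: r = 56 with f(r) ≡ 0 mod 5^3.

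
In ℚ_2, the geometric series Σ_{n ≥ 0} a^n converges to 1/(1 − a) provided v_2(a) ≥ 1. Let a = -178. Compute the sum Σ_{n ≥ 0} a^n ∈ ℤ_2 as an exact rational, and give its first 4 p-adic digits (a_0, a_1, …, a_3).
Σ a^n = 1/(1 − a) = 1/179;  first 4 digits = (1, 1, 0, 1)

v_2(a) = 1 ≥ 1, so the series converges in ℤ_2 to 1/(1 − a) = 1/(1 − (-178)) = 1/179. Expand this rational in ℤ_2: compute digits iteratively via d_i = x_i mod 2, x_{i+1} = (x_i − d_i)/2. The first 4 digits are (1, 1, 0, 1).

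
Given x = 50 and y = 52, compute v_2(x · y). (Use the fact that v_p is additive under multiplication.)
v_2(2600) = 3

v_p(x) = 1 (factor: 50 = 2^1 · 25); v_p(y) = 2 (factor: 52 = 2^2 · 13). Additivity: v_p(xy) = v_p(x) + v_p(y) = 1 + 2 = 3. (Direct check: xy = 2600 = 2^3 · (325).)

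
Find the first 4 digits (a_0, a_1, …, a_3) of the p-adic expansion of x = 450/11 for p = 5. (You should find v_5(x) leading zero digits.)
(a_0, …, a_3) = (0, 0, 3, 2)

v_5(450/11) = 2, so a_0 = ... = a_1 = 0. Factor out: x = 5^2 · u with u = 18/11 a unit in ℤ_5. Expand u iteratively via a_{v+i} = u_i mod 5, u_{i+1} = (u_i − a_{v+i})/5:
  u_0 = 18/11;  a_2 = 3;  u_1 = (u_0 − 3)/5 = -3/11
  u_1 = -3/11;  a_3 = 2;  u_2 = (u_1 − 2)/5 = -5/11
Digits: (0, 0, 3, 2).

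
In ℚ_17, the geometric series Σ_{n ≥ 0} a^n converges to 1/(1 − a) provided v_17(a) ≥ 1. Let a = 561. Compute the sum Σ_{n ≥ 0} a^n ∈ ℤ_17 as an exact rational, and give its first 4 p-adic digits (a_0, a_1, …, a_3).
Σ a^n = 1/(1 − a) = -1/560;  first 4 digits = (1, 16, 2, 12)

v_17(a) = 1 ≥ 1, so the series converges in ℤ_17 to 1/(1 − a) = 1/(1 − 561) = -1/560. Expand this rational in ℤ_17: compute digits iteratively via d_i = x_i mod 17, x_{i+1} = (x_i − d_i)/17. The first 4 digits are (1, 16, 2, 12).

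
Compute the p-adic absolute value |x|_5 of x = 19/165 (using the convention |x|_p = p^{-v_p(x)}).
|19/165|_5 = 5

Step 1 — compute v_5(x) by factoring powers of 5 out of the numerator and denominator: v_5(19/165) = -1. Step 2 — apply |x|_p = p^{-v_p(x)} = 5^{1} = 5.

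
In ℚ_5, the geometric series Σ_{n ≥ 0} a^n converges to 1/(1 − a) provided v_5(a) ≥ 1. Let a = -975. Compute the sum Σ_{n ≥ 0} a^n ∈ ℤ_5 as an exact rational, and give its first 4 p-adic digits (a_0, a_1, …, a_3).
Σ a^n = 1/(1 − a) = 1/976;  first 4 digits = (1, 0, 1, 2)

v_5(a) = 2 ≥ 1, so the series converges in ℤ_5 to 1/(1 − a) = 1/(1 − (-975)) = 1/976. Expand this rational in ℤ_5: compute digits iteratively via d_i = x_i mod 5, x_{i+1} = (x_i − d_i)/5. The first 4 digits are (1, 0, 1, 2).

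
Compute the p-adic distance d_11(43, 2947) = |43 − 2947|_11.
d_11(43, 2947) = 1/121

Step 1 — x − y = 43 − 2947 = -2904. Step 2 — v_11(-2904) = 2 (factor: -2904 = −(11^2 · 24); the sign does not affect v_p). Step 3 — |x − y|_11 = 11^{-2} = 1/121.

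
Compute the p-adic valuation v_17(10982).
v_17(10982) = 2

v_17(n) is the largest exponent k such that 17^k divides n. Factor out: 10982 = 17^2 · 38. (Sign doesn't affect v_p.) So v_17(10982) = 2.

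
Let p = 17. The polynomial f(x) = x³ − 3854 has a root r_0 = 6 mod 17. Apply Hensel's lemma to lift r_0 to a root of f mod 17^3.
r_2 = 4273 (mod 4913)

Hensel: r_{i+1} = r_i − f(r_i)/f′(r_i) mod 17^{i+2}, where f′(x) = 3x². Iterate:
  r_0 = 6 (mod 17)
  r_1 = 227 (mod 289)
  r_2 = 4273 (mod 4913)
Final: r = 4273 with f(r) ≡ 0 mod 17^3.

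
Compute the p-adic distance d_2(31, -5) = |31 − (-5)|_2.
d_2(31, -5) = 1/4

Step 1 — x − y = 31 − (-5) = 36. Step 2 — v_2(36) = 2 (factor: 36 = (2^2 · 9); the sign does not affect v_p). Step 3 — |x − y|_2 = 2^{-2} = 1/4.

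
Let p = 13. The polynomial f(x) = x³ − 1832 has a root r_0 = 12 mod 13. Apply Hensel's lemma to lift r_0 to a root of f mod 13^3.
r_2 = 441 (mod 2197)

Hensel: r_{i+1} = r_i − f(r_i)/f′(r_i) mod 13^{i+2}, where f′(x) = 3x². Iterate:
  r_0 = 12 (mod 13)
  r_1 = 103 (mod 169)
  r_2 = 441 (mod 2197)
Final: r = 441 with f(r) ≡ 0 mod 13^3.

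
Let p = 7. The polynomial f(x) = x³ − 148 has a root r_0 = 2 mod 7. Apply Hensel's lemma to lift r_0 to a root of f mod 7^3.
r_2 = 79 (mod 343)

Hensel: r_{i+1} = r_i − f(r_i)/f′(r_i) mod 7^{i+2}, where f′(x) = 3x². Iterate:
  r_0 = 2 (mod 7)
  r_1 = 30 (mod 49)
  r_2 = 79 (mod 343)
Final: r = 79 with f(r) ≡ 0 mod 7^3.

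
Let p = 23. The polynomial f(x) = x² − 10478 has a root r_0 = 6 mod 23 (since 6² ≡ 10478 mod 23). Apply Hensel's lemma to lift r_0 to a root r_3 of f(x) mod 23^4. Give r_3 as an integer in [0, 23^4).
r_3 = 81725 (mod 279841)

Hensel's recurrence: r_{i+1} = r_i − f(r_i)·(f′(r_i))^{-1} mod 23^{i+2}, with f′(x) = 2x. Iterate:
  r_0 = 6 (mod 23)
  r_1 = 259 (mod 529)
  r_2 = 8723 (mod 12167)
  r_3 = 81725 (mod 279841)
Final: r_3 = 81725, and one checks f(r_3) ≡ 0 mod 23^4.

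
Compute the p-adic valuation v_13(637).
v_13(637) = 1

v_13(n) is the largest exponent k such that 13^k divides n. Factor out: 637 = 13^1 · 49. (Sign doesn't affect v_p.) So v_13(637) = 1.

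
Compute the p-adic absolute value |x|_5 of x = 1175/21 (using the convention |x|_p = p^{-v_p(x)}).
|1175/21|_5 = 1/25

Step 1 — compute v_5(x) by factoring powers of 5 out of the numerator and denominator: v_5(1175/21) = 2. Step 2 — apply |x|_p = p^{-v_p(x)} = 5^{-2} = 1/25.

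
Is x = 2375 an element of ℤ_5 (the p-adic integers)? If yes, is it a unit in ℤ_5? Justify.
x ∈ ℤ_5 but not a unit; v_5(x) = 3 > 0

ℤ_5 = {x ∈ ℚ_5 : v_5(x) ≥ 0} and ℤ_5^× = {x ∈ ℤ_5 : v_5(x) = 0}. Here v_5(2375) = v_5(num) − v_5(den) = 3; compare against these criteria.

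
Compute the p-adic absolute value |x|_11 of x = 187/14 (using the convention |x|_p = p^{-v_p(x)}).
|187/14|_11 = 1/11

Step 1 — compute v_11(x) by factoring powers of 11 out of the numerator and denominator: v_11(187/14) = 1. Step 2 — apply |x|_p = p^{-v_p(x)} = 11^{-1} = 1/11.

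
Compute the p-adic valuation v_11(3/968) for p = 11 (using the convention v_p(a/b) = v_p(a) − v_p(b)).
v_11(3/968) = -2

Factor powers of 11 from the numerator and denominator of the reduced fraction: 3 = 11^0 · 3 and 968 = 11^2 · 8. Apply v_p(a/b) = v_p(a) − v_p(b): v_11(3/968) = 0 − 2 = -2.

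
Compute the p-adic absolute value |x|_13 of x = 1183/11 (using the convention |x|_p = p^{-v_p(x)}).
|1183/11|_13 = 1/169

Step 1 — compute v_13(x) by factoring powers of 13 out of the numerator and denominator: v_13(1183/11) = 2. Step 2 — apply |x|_p = p^{-v_p(x)} = 13^{-2} = 1/169.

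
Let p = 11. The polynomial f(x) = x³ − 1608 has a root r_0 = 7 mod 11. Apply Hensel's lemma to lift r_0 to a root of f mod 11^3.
r_2 = 898 (mod 1331)

Hensel: r_{i+1} = r_i − f(r_i)/f′(r_i) mod 11^{i+2}, where f′(x) = 3x². Iterate:
  r_0 = 7 (mod 11)
  r_1 = 51 (mod 121)
  r_2 = 898 (mod 1331)
Final: r = 898 with f(r) ≡ 0 mod 11^3.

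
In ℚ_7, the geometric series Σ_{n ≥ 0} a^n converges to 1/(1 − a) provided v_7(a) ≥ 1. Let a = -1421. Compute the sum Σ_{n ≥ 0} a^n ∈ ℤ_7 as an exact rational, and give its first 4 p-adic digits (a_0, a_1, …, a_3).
Σ a^n = 1/(1 − a) = 1/1422;  first 4 digits = (1, 0, 6, 2)

v_7(a) = 2 ≥ 1, so the series converges in ℤ_7 to 1/(1 − a) = 1/(1 − (-1421)) = 1/1422. Expand this rational in ℤ_7: compute digits iteratively via d_i = x_i mod 7, x_{i+1} = (x_i − d_i)/7. The first 4 digits are (1, 0, 6, 2).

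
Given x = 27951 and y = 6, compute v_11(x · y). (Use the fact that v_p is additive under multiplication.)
v_11(167706) = 3

v_p(x) = 3 (factor: 27951 = 11^3 · 21); v_p(y) = 0 (factor: 6 = 11^0 · 6). Additivity: v_p(xy) = v_p(x) + v_p(y) = 3 + 0 = 3. (Direct check: xy = 167706 = 11^3 · (126).)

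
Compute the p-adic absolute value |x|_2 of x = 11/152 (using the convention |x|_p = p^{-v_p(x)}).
|11/152|_2 = 8

Step 1 — compute v_2(x) by factoring powers of 2 out of the numerator and denominator: v_2(11/152) = -3. Step 2 — apply |x|_p = p^{-v_p(x)} = 2^{3} = 8.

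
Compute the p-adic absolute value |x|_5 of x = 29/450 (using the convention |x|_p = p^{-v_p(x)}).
|29/450|_5 = 25

Step 1 — compute v_5(x) by factoring powers of 5 out of the numerator and denominator: v_5(29/450) = -2. Step 2 — apply |x|_p = p^{-v_p(x)} = 5^{2} = 25.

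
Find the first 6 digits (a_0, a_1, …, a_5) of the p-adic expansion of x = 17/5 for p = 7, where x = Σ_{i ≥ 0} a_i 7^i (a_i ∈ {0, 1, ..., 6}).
(a_0, …, a_5) = (2, 3, 1, 4, 5, 2)

v_7(17/5) = 0 (numerator and denominator both coprime to 7), so x ∈ ℤ_7^×. Compute digits iteratively via a_i = x_i mod 7, x_{i+1} = (x_i − a_i)/7, with x_0 = x:
  x_0 = 17/5;  a_0 = 2;  x_1 = (x_0 − 2)/7 = 1/5
  x_1 = 1/5;  a_1 = 3;  x_2 = (x_1 − 3)/7 = -2/5
  x_2 = -2/5;  a_2 = 1;  x_3 = (x_2 − 1)/7 = -1/5
  x_3 = -1/5;  a_3 = 4;  x_4 = (x_3 − 4)/7 = -3/5
  x_4 = -3/5;  a_4 = 5;  x_5 = (x_4 − 5)/7 = -4/5
  x_5 = -4/5;  a_5 = 2;  x_6 = (x_5 − 2)/7 = -2/5
Digits: (2, 3, 1, 4, 5, 2).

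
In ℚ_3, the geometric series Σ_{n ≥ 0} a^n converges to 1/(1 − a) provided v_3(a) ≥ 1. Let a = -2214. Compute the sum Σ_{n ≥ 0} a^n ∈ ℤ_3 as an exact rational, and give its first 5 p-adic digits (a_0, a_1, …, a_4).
Σ a^n = 1/(1 − a) = 1/2215;  first 5 digits = (1, 0, 0, 2, 2)

v_3(a) = 3 ≥ 1, so the series converges in ℤ_3 to 1/(1 − a) = 1/(1 − (-2214)) = 1/2215. Expand this rational in ℤ_3: compute digits iteratively via d_i = x_i mod 3, x_{i+1} = (x_i − d_i)/3. The first 5 digits are (1, 0, 0, 2, 2).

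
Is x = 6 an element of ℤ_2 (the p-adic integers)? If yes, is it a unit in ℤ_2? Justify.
x ∈ ℤ_2 but not a unit; v_2(x) = 1 > 0

ℤ_2 = {x ∈ ℚ_2 : v_2(x) ≥ 0} and ℤ_2^× = {x ∈ ℤ_2 : v_2(x) = 0}. Here v_2(6) = v_2(num) − v_2(den) = 1; compare against these criteria.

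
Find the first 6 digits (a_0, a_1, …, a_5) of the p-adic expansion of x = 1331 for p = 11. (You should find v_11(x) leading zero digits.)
(a_0, …, a_5) = (0, 0, 0, 1, 0, 0)

v_11(1331) = 3, so a_0 = ... = a_2 = 0. Factor out: x = 11^3 · u with u = 1 a unit in ℤ_11. Expand u iteratively via a_{v+i} = u_i mod 11, u_{i+1} = (u_i − a_{v+i})/11:
  u_0 = 1;  a_3 = 1;  u_1 = (u_0 − 1)/11 = 0
  u_1 = 0;  a_4 = 0;  u_2 = (u_1 − 0)/11 = 0
  u_2 = 0;  a_5 = 0;  u_3 = (u_2 − 0)/11 = 0
Digits: (0, 0, 0, 1, 0, 0).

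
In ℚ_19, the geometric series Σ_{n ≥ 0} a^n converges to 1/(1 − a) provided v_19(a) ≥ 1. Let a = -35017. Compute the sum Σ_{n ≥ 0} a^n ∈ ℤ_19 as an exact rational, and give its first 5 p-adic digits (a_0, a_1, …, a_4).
Σ a^n = 1/(1 − a) = 1/35018;  first 5 digits = (1, 0, 17, 13, 3)

v_19(a) = 2 ≥ 1, so the series converges in ℤ_19 to 1/(1 − a) = 1/(1 − (-35017)) = 1/35018. Expand this rational in ℤ_19: compute digits iteratively via d_i = x_i mod 19, x_{i+1} = (x_i − d_i)/19. The first 5 digits are (1, 0, 17, 13, 3).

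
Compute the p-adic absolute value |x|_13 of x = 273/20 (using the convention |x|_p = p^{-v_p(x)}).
|273/20|_13 = 1/13

Step 1 — compute v_13(x) by factoring powers of 13 out of the numerator and denominator: v_13(273/20) = 1. Step 2 — apply |x|_p = p^{-v_p(x)} = 13^{-1} = 1/13.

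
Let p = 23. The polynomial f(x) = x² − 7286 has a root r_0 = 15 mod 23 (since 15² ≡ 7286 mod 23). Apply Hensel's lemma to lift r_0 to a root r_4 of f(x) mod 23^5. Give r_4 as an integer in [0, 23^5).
r_4 = 2749481 (mod 6436343)

Hensel's recurrence: r_{i+1} = r_i − f(r_i)·(f′(r_i))^{-1} mod 23^{i+2}, with f′(x) = 2x. Iterate:
  r_0 = 15 (mod 23)
  r_1 = 268 (mod 529)
  r_2 = 11906 (mod 12167)
  r_3 = 230912 (mod 279841)
  r_4 = 2749481 (mod 6436343)
Final: r_4 = 2749481, and one checks f(r_4) ≡ 0 mod 23^5.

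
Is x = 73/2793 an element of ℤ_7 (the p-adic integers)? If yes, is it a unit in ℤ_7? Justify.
x ∉ ℤ_7 (v_7(x) = -2 < 0)

ℤ_7 = {x ∈ ℚ_7 : v_7(x) ≥ 0} and ℤ_7^× = {x ∈ ℤ_7 : v_7(x) = 0}. Here v_7(73/2793) = v_7(num) − v_7(den) = -2; compare against these criteria.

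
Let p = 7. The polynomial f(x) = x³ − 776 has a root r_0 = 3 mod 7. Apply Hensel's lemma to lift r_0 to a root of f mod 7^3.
r_2 = 283 (mod 343)

Hensel: r_{i+1} = r_i − f(r_i)/f′(r_i) mod 7^{i+2}, where f′(x) = 3x². Iterate:
  r_0 = 3 (mod 7)
  r_1 = 38 (mod 49)
  r_2 = 283 (mod 343)
Final: r = 283 with f(r) ≡ 0 mod 7^3.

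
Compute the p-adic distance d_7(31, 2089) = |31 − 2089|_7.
d_7(31, 2089) = 1/343

Step 1 — x − y = 31 − 2089 = -2058. Step 2 — v_7(-2058) = 3 (factor: -2058 = −(7^3 · 6); the sign does not affect v_p). Step 3 — |x − y|_7 = 7^{-3} = 1/343.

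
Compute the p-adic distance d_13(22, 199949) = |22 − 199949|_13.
d_13(22, 199949) = 1/28561

Step 1 — x − y = 22 − 199949 = -199927. Step 2 — v_13(-199927) = 4 (factor: -199927 = −(13^4 · 7); the sign does not affect v_p). Step 3 — |x − y|_13 = 13^{-4} = 1/28561.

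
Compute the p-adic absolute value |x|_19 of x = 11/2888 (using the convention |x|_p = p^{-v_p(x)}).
|11/2888|_19 = 361

Step 1 — compute v_19(x) by factoring powers of 19 out of the numerator and denominator: v_19(11/2888) = -2. Step 2 — apply |x|_p = p^{-v_p(x)} = 19^{2} = 361.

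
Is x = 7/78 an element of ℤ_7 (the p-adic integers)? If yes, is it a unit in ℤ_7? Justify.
x ∈ ℤ_7 but not a unit; v_7(x) = 1 > 0

ℤ_7 = {x ∈ ℚ_7 : v_7(x) ≥ 0} and ℤ_7^× = {x ∈ ℤ_7 : v_7(x) = 0}. Here v_7(7/78) = v_7(num) − v_7(den) = 1; compare against these criteria.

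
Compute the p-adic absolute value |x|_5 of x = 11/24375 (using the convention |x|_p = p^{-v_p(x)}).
|11/24375|_5 = 625

Step 1 — compute v_5(x) by factoring powers of 5 out of the numerator and denominator: v_5(11/24375) = -4. Step 2 — apply |x|_p = p^{-v_p(x)} = 5^{4} = 625.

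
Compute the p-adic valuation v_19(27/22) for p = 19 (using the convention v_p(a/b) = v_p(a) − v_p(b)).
v_19(27/22) = 0

Factor powers of 19 from the numerator and denominator of the reduced fraction: 27 = 19^0 · 27 and 22 = 19^0 · 22. Apply v_p(a/b) = v_p(a) − v_p(b): v_19(27/22) = 0 − 0 = 0.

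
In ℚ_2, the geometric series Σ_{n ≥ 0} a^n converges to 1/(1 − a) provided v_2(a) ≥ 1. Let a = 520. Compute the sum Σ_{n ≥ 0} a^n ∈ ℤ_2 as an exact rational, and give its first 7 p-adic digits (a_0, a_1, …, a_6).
Σ a^n = 1/(1 − a) = -1/519;  first 7 digits = (1, 0, 0, 1, 0, 0, 1)

v_2(a) = 3 ≥ 1, so the series converges in ℤ_2 to 1/(1 − a) = 1/(1 − 520) = -1/519. Expand this rational in ℤ_2: compute digits iteratively via d_i = x_i mod 2, x_{i+1} = (x_i − d_i)/2. The first 7 digits are (1, 0, 0, 1, 0, 0, 1).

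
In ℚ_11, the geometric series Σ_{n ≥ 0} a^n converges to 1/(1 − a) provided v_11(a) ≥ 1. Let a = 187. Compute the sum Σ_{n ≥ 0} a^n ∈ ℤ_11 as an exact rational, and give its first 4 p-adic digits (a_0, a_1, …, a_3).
Σ a^n = 1/(1 − a) = -1/186;  first 4 digits = (1, 6, 4, 0)

v_11(a) = 1 ≥ 1, so the series converges in ℤ_11 to 1/(1 − a) = 1/(1 − 187) = -1/186. Expand this rational in ℤ_11: compute digits iteratively via d_i = x_i mod 11, x_{i+1} = (x_i − d_i)/11. The first 4 digits are (1, 6, 4, 0).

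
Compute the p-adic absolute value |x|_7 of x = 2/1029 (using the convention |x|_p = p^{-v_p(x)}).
|2/1029|_7 = 343

Step 1 — compute v_7(x) by factoring powers of 7 out of the numerator and denominator: v_7(2/1029) = -3. Step 2 — apply |x|_p = p^{-v_p(x)} = 7^{3} = 343.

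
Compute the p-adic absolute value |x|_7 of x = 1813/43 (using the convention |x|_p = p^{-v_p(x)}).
|1813/43|_7 = 1/49

Step 1 — compute v_7(x) by factoring powers of 7 out of the numerator and denominator: v_7(1813/43) = 2. Step 2 — apply |x|_p = p^{-v_p(x)} = 7^{-2} = 1/49.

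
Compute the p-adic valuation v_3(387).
v_3(387) = 2

v_3(n) is the largest exponent k such that 3^k divides n. Factor out: 387 = 3^2 · 43. (Sign doesn't affect v_p.) So v_3(387) = 2.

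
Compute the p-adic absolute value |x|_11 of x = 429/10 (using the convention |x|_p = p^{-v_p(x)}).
|429/10|_11 = 1/11

Step 1 — compute v_11(x) by factoring powers of 11 out of the numerator and denominator: v_11(429/10) = 1. Step 2 — apply |x|_p = p^{-v_p(x)} = 11^{-1} = 1/11.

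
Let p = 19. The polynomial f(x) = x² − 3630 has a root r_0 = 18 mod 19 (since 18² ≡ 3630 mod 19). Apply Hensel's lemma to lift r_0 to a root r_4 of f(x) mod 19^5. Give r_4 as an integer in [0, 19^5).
r_4 = 2043069 (mod 2476099)

Hensel's recurrence: r_{i+1} = r_i − f(r_i)·(f′(r_i))^{-1} mod 19^{i+2}, with f′(x) = 2x. Iterate:
  r_0 = 18 (mod 19)
  r_1 = 170 (mod 361)
  r_2 = 5946 (mod 6859)
  r_3 = 88254 (mod 130321)
  r_4 = 2043069 (mod 2476099)
Final: r_4 = 2043069, and one checks f(r_4) ≡ 0 mod 19^5.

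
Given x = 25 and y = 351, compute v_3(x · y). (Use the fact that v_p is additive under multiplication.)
v_3(8775) = 3

v_p(x) = 0 (factor: 25 = 3^0 · 25); v_p(y) = 3 (factor: 351 = 3^3 · 13). Additivity: v_p(xy) = v_p(x) + v_p(y) = 0 + 3 = 3. (Direct check: xy = 8775 = 3^3 · (325).)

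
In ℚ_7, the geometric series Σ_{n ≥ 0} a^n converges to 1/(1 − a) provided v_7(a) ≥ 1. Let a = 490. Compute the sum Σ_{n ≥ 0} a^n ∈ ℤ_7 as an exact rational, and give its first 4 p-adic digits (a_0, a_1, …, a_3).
Σ a^n = 1/(1 − a) = -1/489;  first 4 digits = (1, 0, 3, 1)

v_7(a) = 2 ≥ 1, so the series converges in ℤ_7 to 1/(1 − a) = 1/(1 − 490) = -1/489. Expand this rational in ℤ_7: compute digits iteratively via d_i = x_i mod 7, x_{i+1} = (x_i − d_i)/7. The first 4 digits are (1, 0, 3, 1).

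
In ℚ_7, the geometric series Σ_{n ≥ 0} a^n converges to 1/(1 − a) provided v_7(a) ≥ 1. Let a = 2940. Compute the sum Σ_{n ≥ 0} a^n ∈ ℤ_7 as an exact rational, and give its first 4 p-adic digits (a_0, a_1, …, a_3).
Σ a^n = 1/(1 − a) = -1/2939;  first 4 digits = (1, 0, 4, 1)

v_7(a) = 2 ≥ 1, so the series converges in ℤ_7 to 1/(1 − a) = 1/(1 − 2940) = -1/2939. Expand this rational in ℤ_7: compute digits iteratively via d_i = x_i mod 7, x_{i+1} = (x_i − d_i)/7. The first 4 digits are (1, 0, 4, 1).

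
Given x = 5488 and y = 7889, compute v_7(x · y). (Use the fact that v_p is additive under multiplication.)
v_7(43294832) = 6

v_p(x) = 3 (factor: 5488 = 7^3 · 16); v_p(y) = 3 (factor: 7889 = 7^3 · 23). Additivity: v_p(xy) = v_p(x) + v_p(y) = 3 + 3 = 6. (Direct check: xy = 43294832 = 7^6 · (368).)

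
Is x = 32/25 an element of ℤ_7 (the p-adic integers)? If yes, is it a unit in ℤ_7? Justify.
x ∈ ℤ_7^× (unit); v_7(x) = 0

ℤ_7 = {x ∈ ℚ_7 : v_7(x) ≥ 0} and ℤ_7^× = {x ∈ ℤ_7 : v_7(x) = 0}. Here v_7(32/25) = v_7(num) − v_7(den) = 0; compare against these criteria.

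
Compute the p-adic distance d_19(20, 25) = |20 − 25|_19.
d_19(20, 25) = 1

Step 1 — x − y = 20 − 25 = -5. Step 2 — v_19(-5) = 0 (factor: -5 = −(19^0 · 5); the sign does not affect v_p). Step 3 — |x − y|_19 = 19^{0} = 1.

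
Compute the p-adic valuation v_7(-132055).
v_7(-132055) = 4

v_7(n) is the largest exponent k such that 7^k divides n. Factor out: -132055 = -7^4 · 55. (Sign doesn't affect v_p.) So v_7(-132055) = 4.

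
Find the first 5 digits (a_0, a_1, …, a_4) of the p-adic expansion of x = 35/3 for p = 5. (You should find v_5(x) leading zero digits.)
(a_0, …, a_4) = (0, 4, 3, 1, 3)

v_5(35/3) = 1, so a_0 = ... = a_0 = 0. Factor out: x = 5^1 · u with u = 7/3 a unit in ℤ_5. Expand u iteratively via a_{v+i} = u_i mod 5, u_{i+1} = (u_i − a_{v+i})/5:
  u_0 = 7/3;  a_1 = 4;  u_1 = (u_0 − 4)/5 = -1/3
  u_1 = -1/3;  a_2 = 3;  u_2 = (u_1 − 3)/5 = -2/3
  u_2 = -2/3;  a_3 = 1;  u_3 = (u_2 − 1)/5 = -1/3
  u_3 = -1/3;  a_4 = 3;  u_4 = (u_3 − 3)/5 = -2/3
Digits: (0, 4, 3, 1, 3).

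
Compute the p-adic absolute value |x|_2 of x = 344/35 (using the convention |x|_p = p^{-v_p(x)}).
|344/35|_2 = 1/8

Step 1 — compute v_2(x) by factoring powers of 2 out of the numerator and denominator: v_2(344/35) = 3. Step 2 — apply |x|_p = p^{-v_p(x)} = 2^{-3} = 1/8.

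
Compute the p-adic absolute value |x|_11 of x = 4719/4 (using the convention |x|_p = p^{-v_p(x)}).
|4719/4|_11 = 1/121

Step 1 — compute v_11(x) by factoring powers of 11 out of the numerator and denominator: v_11(4719/4) = 2. Step 2 — apply |x|_p = p^{-v_p(x)} = 11^{-2} = 1/121.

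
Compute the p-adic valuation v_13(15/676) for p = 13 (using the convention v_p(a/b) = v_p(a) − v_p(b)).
v_13(15/676) = -2

Factor powers of 13 from the numerator and denominator of the reduced fraction: 15 = 13^0 · 15 and 676 = 13^2 · 4. Apply v_p(a/b) = v_p(a) − v_p(b): v_13(15/676) = 0 − 2 = -2.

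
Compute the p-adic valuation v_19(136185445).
v_19(136185445) = 5

v_19(n) is the largest exponent k such that 19^k divides n. Factor out: 136185445 = 19^5 · 55. (Sign doesn't affect v_p.) So v_19(136185445) = 5.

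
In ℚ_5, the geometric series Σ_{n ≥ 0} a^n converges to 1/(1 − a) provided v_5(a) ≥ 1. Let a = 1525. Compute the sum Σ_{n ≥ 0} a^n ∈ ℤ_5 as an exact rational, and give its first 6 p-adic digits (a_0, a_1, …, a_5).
Σ a^n = 1/(1 − a) = -1/1524;  first 6 digits = (1, 0, 1, 2, 3, 4)

v_5(a) = 2 ≥ 1, so the series converges in ℤ_5 to 1/(1 − a) = 1/(1 − 1525) = -1/1524. Expand this rational in ℤ_5: compute digits iteratively via d_i = x_i mod 5, x_{i+1} = (x_i − d_i)/5. The first 6 digits are (1, 0, 1, 2, 3, 4).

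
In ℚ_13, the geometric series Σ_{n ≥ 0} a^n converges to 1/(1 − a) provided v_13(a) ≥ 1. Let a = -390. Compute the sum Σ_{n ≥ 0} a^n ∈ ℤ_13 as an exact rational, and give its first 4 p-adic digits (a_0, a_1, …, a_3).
Σ a^n = 1/(1 − a) = 1/391;  first 4 digits = (1, 9, 0, 5)

v_13(a) = 1 ≥ 1, so the series converges in ℤ_13 to 1/(1 − a) = 1/(1 − (-390)) = 1/391. Expand this rational in ℤ_13: compute digits iteratively via d_i = x_i mod 13, x_{i+1} = (x_i − d_i)/13. The first 4 digits are (1, 9, 0, 5).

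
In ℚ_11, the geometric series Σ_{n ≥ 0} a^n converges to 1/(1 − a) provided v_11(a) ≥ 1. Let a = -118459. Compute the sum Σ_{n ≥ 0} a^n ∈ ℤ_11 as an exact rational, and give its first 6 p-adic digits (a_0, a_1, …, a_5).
Σ a^n = 1/(1 − a) = 1/118460;  first 6 digits = (1, 0, 0, 10, 2, 10)

v_11(a) = 3 ≥ 1, so the series converges in ℤ_11 to 1/(1 − a) = 1/(1 − (-118459)) = 1/118460. Expand this rational in ℤ_11: compute digits iteratively via d_i = x_i mod 11, x_{i+1} = (x_i − d_i)/11. The first 6 digits are (1, 0, 0, 10, 2, 10).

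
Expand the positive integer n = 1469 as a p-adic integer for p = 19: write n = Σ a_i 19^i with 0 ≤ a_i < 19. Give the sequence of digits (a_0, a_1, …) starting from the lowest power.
(a_0, a_1, …) = (6, 1, 4)

Repeated division by 19 gives the digits low-to-high: 1469 = 6 + 1·19^1 + 4·19^2. Digit sequence: (6, 1, 4).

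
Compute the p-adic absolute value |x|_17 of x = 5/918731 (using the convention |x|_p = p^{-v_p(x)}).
|5/918731|_17 = 83521

Step 1 — compute v_17(x) by factoring powers of 17 out of the numerator and denominator: v_17(5/918731) = -4. Step 2 — apply |x|_p = p^{-v_p(x)} = 17^{4} = 83521.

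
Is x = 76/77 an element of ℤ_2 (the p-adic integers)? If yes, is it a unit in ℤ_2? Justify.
x ∈ ℤ_2 but not a unit; v_2(x) = 2 > 0

ℤ_2 = {x ∈ ℚ_2 : v_2(x) ≥ 0} and ℤ_2^× = {x ∈ ℤ_2 : v_2(x) = 0}. Here v_2(76/77) = v_2(num) − v_2(den) = 2; compare against these criteria.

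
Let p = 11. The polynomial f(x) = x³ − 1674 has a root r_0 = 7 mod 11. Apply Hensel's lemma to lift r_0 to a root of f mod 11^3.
r_2 = 7 (mod 1331)

Hensel: r_{i+1} = r_i − f(r_i)/f′(r_i) mod 11^{i+2}, where f′(x) = 3x². Iterate:
  r_0 = 7 (mod 11)
  r_1 = 7 (mod 121)
  r_2 = 7 (mod 1331)
Final: r = 7 with f(r) ≡ 0 mod 11^3.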